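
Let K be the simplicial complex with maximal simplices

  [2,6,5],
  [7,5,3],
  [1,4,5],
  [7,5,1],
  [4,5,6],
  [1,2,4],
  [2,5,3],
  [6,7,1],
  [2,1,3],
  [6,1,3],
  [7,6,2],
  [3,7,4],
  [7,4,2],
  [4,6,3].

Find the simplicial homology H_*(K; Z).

H_0 ≅ Z,  H_1 ≅ Z^2,  H_2 ≅ Z.

Order the vertices as 1 < 2 < 3 < 4 < 5 < 6 < 7. Listing each simplex with vertices in this order, K has dimension 2 with simplices:

  0-simplices (7): [1], [2], [3], [4], [5], [6], [7]
  1-simplices (21): [1,2], [1,3], [1,4], [1,5], [1,6], [1,7], [2,3], [2,4], [2,5], [2,6], [2,7], [3,4], [3,5], [3,6], [3,7], [4,5], [4,6], [4,7], [5,6], [5,7], [6,7]
  2-simplices (14): [1,2,3], [1,2,4], [1,3,6], [1,4,5], [1,5,7], [1,6,7], [2,3,5], [2,4,7], [2,5,6], [2,6,7], [3,4,6], [3,4,7], [3,5,7], [4,5,6]

giving chain groups C_0 ≅ Z^7, C_1 ≅ Z^21, C_2 ≅ Z^14.

The boundary map ∂_1: C_1 → C_0 maps an edge to its endpoints' difference, ∂[p,q] = q − p. For instance
  ∂[2,7] = [7] − [2].
The resulting 7×21 matrix has rank 6, and its Smith normal form has invariant factors (1,1,1,1,1,1).

The boundary map ∂_2: C_2 → C_1 maps a triangle to the signed sum of its edges. For instance
  ∂[1,4,5] = [4,5] − [1,5] + [1,4],
  ∂[3,5,7] = [5,7] − [3,7] + [3,5].
As a 21×14 matrix over Z this has rank 13, with invariant factors (1,1,1,1,1,1,1,1,1,1,1,1,1).

From H_k ≅ ker(∂_k) / im(∂_{k+1}) we obtain:

  H_0: rank C_0 − rank ∂_1 = 7 − 6 = 1, and the invariant factors of ∂_1 are all 1, so H_0 = Z.
  H_1: rank ker ∂_1 − rank ∂_2 = (21 − 6) − 13 = 2, and the invariant factors of ∂_2 are all 1, so H_1 = Z^2.
  H_2: rank ker ∂_2 − rank ∂_3 = (14 − 13) − 0 = 1, and there is no ∂_3, so H_2 = Z.

As a check, the Euler characteristic is 7 − 21 + 14 = 0, which agrees with 1 − 2 + 1 = 0.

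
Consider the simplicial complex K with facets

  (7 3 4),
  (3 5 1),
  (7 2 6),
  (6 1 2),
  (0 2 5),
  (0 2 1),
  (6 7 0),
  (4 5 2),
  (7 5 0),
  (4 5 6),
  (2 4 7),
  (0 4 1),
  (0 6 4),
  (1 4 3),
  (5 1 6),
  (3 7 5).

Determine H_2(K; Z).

H_2 = Z.

Take the total order 0 < 1 < 2 < 3 < 4 < 5 < 6 < 7 on the vertex set. Then K (dimension 2) consists of the simplices:

  0-simplices (8): [0], [1], [2], [3], [4], [5], [6], [7]
  1-simplices (24): (24 of them)
  2-simplices (16): [0,1,2], [0,1,4], [0,2,5], [0,4,6], [0,5,7], [0,6,7], [1,2,6], [1,3,4], [1,3,5], [1,5,6], [2,4,5], [2,4,7], [2,6,7], [3,4,7], [3,5,7], [4,5,6]

so the chain groups are C_0 ≅ Z^8, C_1 ≅ Z^24, C_2 ≅ Z^16.

∂_1: C_1 → C_0 maps an edge to its endpoints' difference, ∂[p,q] = q − p. For instance
  ∂[0,7] = [7] − [0].
This gives a 8×24 integer matrix of rank 7; reducing to Smith normal form yields diagonal entries (1,1,1,1,1,1,1).

Boundary ∂_2: C_2 → C_1 maps a triangle to the signed sum of its edges. For instance
  ∂[0,4,6] = [4,6] − [0,6] + [0,4],
  ∂[1,2,6] = [2,6] − [1,6] + [1,2].
The 24×16 boundary matrix has rank 15 and Smith normal form diag(1,1,1,1,1,1,1,1,1,1,1,1,1,1,1).

From H_k ≅ ker(∂_k) / im(∂_{k+1}) we obtain:

  H_2: rank ker ∂_2 − rank ∂_3 = (16 − 15) − 0 = 1, and there is no ∂_3, so H_2 = Z.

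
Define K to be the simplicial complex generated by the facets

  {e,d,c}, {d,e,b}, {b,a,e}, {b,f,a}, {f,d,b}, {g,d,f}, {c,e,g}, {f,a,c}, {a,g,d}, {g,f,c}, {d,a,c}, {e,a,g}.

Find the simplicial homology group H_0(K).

H_0 ≅ Z.

Fix the vertex order a < b < c < d < e < f < g and write every simplex with vertices in increasing order. Then dim K = 2 and the simplices of K are:

  0-simplices (7): a, b, c, d, e, f, g
  1-simplices (18): ab, ac, ad, ae, af, ag, bd, be, bf, cd, ce, cf, cg, de, df, dg, eg, fg
  2-simplices (12): abe, abf, acd, acf, adg, aeg, bde, bdf, cde, ceg, cfg, dfg

Hence C_0 ≅ Z^7, C_1 ≅ Z^18, C_2 ≅ Z^12.

Boundary ∂_1: C_1 → C_0 is given by ∂[p,q] = [q] − [p]. For instance
  ∂de = e − d.
As a 7×18 matrix over Z this has rank 6, with invariant factors (1,1,1,1,1,1).

The boundary map ∂_2: C_2 → C_1 sends each 2-simplex [p,q,r] to [q,r] − [p,r] + [p,q]. For instance
  ∂abf = bf − af + ab,
  ∂cde = de − ce + cd.
The resulting 18×12 matrix has rank 12, and its Smith normal form has invariant factors (1,1,1,1,1,1,1,1,1,1,1,2).

Reading off H_k = ker ∂_k / im ∂_{k+1}:

  H_0: rank C_0 − rank ∂_1 = 7 − 6 = 1, and the invariant factors of ∂_1 are all 1, so H_0 ≅ Z.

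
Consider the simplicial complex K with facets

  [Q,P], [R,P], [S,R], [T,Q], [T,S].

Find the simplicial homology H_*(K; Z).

Fix the vertex order P < Q < R < S < T and write every simplex with vertices in increasing order. Then dim K = 1 and the simplices of K are:

  0-simplices (5): P, Q, R, S, T
  1-simplices (5): PQ, PR, QT, RS, ST

giving chain groups C_0 ≅ Z^5, C_1 ≅ Z^5.

∂_1: C_1 → C_0 maps an edge to its endpoints' difference, ∂[p,q] = q − p. For instance
  ∂RS = S − R.
The 5×5 boundary matrix has rank 4 and Smith normal form diag(1,1,1,1).

Now H_k = ker ∂_k / im ∂_{k+1}, so:

  H_0: rank C_0 − rank ∂_1 = 5 − 4 = 1, and the invariant factors of ∂_1 are all 1, so H_0 ≅ Z.
  H_1: rank ker ∂_1 − rank ∂_2 = (5 − 4) − 0 = 1, and there is no ∂_2, so H_1 ≅ Z.

As a check, the Euler characteristic is 5 − 5 = 0, which agrees with 1 − 1 = 0.
(K is a triangulation of the circle S^1.)

H_0 ≅ Z,  H_1 ≅ Z.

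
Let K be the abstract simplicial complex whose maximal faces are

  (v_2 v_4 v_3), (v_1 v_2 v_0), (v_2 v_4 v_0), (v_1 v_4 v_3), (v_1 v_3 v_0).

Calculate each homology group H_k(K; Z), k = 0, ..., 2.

We work with the vertex ordering v_0 < v_1 < v_2 < v_3 < v_4. The simplices of K, each written with vertices in increasing order, are:

  0-simplices (5): [v_0], [v_1], [v_2], [v_3], [v_4]
  1-simplices (10): [v_0,v_1], [v_0,v_2], [v_0,v_3], [v_0,v_4], [v_1,v_2], [v_1,v_3], [v_1,v_4], [v_2,v_3], [v_2,v_4], [v_3,v_4]
  2-simplices (5): [v_0,v_1,v_2], [v_0,v_1,v_3], [v_0,v_2,v_4], [v_1,v_3,v_4], [v_2,v_3,v_4]

Hence C_0 ≅ Z^5, C_1 ≅ Z^10, C_2 ≅ Z^5.

The boundary map ∂_1: C_1 → C_0 sends each edge [p,q] (with p < q) to q − p. For instance
  ∂[v_0,v_1] = [v_1] − [v_0].
This gives a 5×10 integer matrix of rank 4; reducing to Smith normal form yields diagonal entries (1,1,1,1).

The boundary map ∂_2: C_2 → C_1 maps a triangle to the signed sum of its edges. For instance
  ∂[v_0,v_1,v_3] = [v_1,v_3] − [v_0,v_3] + [v_0,v_1],
  ∂[v_0,v_2,v_4] = [v_2,v_4] − [v_0,v_4] + [v_0,v_2].
As a 10×5 matrix over Z this has rank 5, with invariant factors (1,1,1,1,1).

From H_k ≅ ker(∂_k) / im(∂_{k+1}) we obtain:

  H_0: rank C_0 − rank ∂_1 = 5 − 4 = 1, and the invariant factors of ∂_1 are all 1, so H_0 ≅ Z.
  H_1: rank ker ∂_1 − rank ∂_2 = (10 − 4) − 5 = 1, and the invariant factors of ∂_2 are all 1, so H_1 ≅ Z.
  H_2: rank ker ∂_2 − rank ∂_3 = (5 − 5) − 0 = 0, and there is no ∂_3, so H_2 ≅ 0.

H_0 = Z,  H_1 = Z,  H_2 = 0.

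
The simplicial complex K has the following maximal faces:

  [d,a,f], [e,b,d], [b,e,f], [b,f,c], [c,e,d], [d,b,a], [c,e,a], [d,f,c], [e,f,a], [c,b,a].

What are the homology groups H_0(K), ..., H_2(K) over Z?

We work with the vertex ordering a < b < c < d < e < f. The simplices of K, each written with vertices in increasing order, are:

  0-simplices (6): a, b, c, d, e, f
  1-simplices (15): ab, ac, ad, ae, af, bc, bd, be, bf, cd, ce, cf, de, df, ef
  2-simplices (10): abc, abd, ace, adf, aef, bcf, bde, bef, cde, cdf

so the chain groups are C_0 ≅ Z^6, C_1 ≅ Z^15, C_2 ≅ Z^10.

∂_1: C_1 → C_0 maps an edge to its endpoints' difference, ∂[p,q] = q − p.
The 6×15 boundary matrix has rank 5 and Smith normal form diag(1,1,1,1,1).

The boundary map ∂_2: C_2 → C_1 maps a triangle to the signed sum of its edges. For instance
  ∂bef = ef − bf + be,
  ∂abd = bd − ad + ab.
This gives a 15×10 integer matrix of rank 10; reducing to Smith normal form yields diagonal entries (1,1,1,1,1,1,1,1,1,2).

Computing H_k = (kernel of ∂_k) / (image of ∂_{k+1}):

  H_0: rank C_0 − rank ∂_1 = 6 − 5 = 1, and the invariant factors of ∂_1 are all 1, so H_0 = Z.
  H_1: rank ker ∂_1 − rank ∂_2 = (15 − 5) − 10 = 0, and ∂_2 has invariant factor 2 > 1, so H_1 = Z/2.
  H_2: rank ker ∂_2 − rank ∂_3 = (10 − 10) − 0 = 0, and there is no ∂_3, so H_2 = 0.

As a check, the Euler characteristic is 6 − 15 + 10 = 1, which agrees with 1 − 0 + 0 = 1.

H_0 ≅ Z,  H_1 ≅ Z/2,  H_2 = 0.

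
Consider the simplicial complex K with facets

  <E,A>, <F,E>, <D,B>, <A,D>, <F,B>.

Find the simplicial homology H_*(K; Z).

K has 5 vertices, 5 edges.
rank ∂_0 = 0, rank ∂_1 = 4 ⇒ b_0 = 5 − 0 − 4 = 1; all invariant factors of ∂_1 are 1 so no torsion. So H_0 ≅ Z.
rank ∂_1 = 4, rank ∂_2 = 0 ⇒ b_1 = 5 − 4 − 0 = 1. So H_1 ≅ Z.

H_0 ≅ Z,  H_1 ≅ Z.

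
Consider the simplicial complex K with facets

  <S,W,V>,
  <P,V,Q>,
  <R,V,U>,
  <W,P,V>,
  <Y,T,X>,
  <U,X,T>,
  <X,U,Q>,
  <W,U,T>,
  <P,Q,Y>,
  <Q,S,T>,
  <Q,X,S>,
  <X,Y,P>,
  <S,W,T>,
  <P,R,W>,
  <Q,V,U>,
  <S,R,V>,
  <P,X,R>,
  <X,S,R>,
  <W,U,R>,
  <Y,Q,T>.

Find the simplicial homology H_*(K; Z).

Take the total order P < Q < R < S < T < U < V < W < X < Y on the vertex set. Then K (dimension 2) consists of the simplices:

  0-simplices (10): P, Q, R, S, T, U, V, W, X, Y
  1-simplices (30): PQ, PR, PV, PW, PX, PY, QS, QT, QU, QV, QX, QY, RS, RU, RV, RW, RX, ST, SV, SW, SX, TU, TW, TX, TY, UV, UW, UX, VW, XY
  2-simplices (20): PQV, PQY, PRW, PRX, PVW, PXY, QST, QSX, QTY, QUV, QUX, RSV, RSX, RUV, RUW, STW, SVW, TUW, TUX, TXY

Hence C_0 ≅ Z^10, C_1 ≅ Z^30, C_2 ≅ Z^20.

Boundary ∂_1: C_1 → C_0 maps an edge to its endpoints' difference, ∂[p,q] = q − p. For instance
  ∂TU = U − T.
This gives a 10×30 integer matrix of rank 9; reducing to Smith normal form yields diagonal entries (1,1,1,1,1,1,1,1,1).

The boundary map ∂_2: C_2 → C_1 maps a triangle to the signed sum of its edges. For instance
  ∂PRW = RW − PW + PR,
  ∂RUW = UW − RW + RU.
This gives a 30×20 integer matrix of rank 20; reducing to Smith normal form yields diagonal entries (1,1,1,1,1,1,1,1,1,1,1,1,1,1,1,1,1,1,1,2).

Reading off H_k = ker ∂_k / im ∂_{k+1}:

  H_0: rank C_0 − rank ∂_1 = 10 − 9 = 1, and the invariant factors of ∂_1 are all 1, so H_0 = Z.
  H_1: rank ker ∂_1 − rank ∂_2 = (30 − 9) − 20 = 1, and ∂_2 has invariant factor 2 > 1, so H_1 = Z ⊕ Z/2Z.
  H_2: rank ker ∂_2 − rank ∂_3 = (20 − 20) − 0 = 0, and there is no ∂_3, so H_2 = 0.

As a check, the Euler characteristic is 10 − 30 + 20 = 0, which agrees with 1 − 1 + 0 = 0.

H_0 ≅ Z,  H_1 ≅ Z ⊕ Z/2Z,  H_2 = 0.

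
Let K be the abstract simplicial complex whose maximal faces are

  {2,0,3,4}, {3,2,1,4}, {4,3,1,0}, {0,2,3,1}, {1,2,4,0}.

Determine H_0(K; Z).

Fix the vertex order 0 < 1 < 2 < 3 < 4 and write every simplex with vertices in increasing order. Then dim K = 3 and the simplices of K are:

  0-simplices (5): [0], [1], [2], [3], [4]
  1-simplices (10): [0,1], [0,2], [0,3], [0,4], [1,2], [1,3], [1,4], [2,3], [2,4], [3,4]
  2-simplices (10): [0,1,2], [0,1,3], [0,1,4], [0,2,3], [0,2,4], [0,3,4], [1,2,3], [1,2,4], [1,3,4], [2,3,4]
  3-simplices (5): [0,1,2,3], [0,1,2,4], [0,1,3,4], [0,2,3,4], [1,2,3,4]

Hence C_0 ≅ Z^5, C_1 ≅ Z^10, C_2 ≅ Z^10, C_3 ≅ Z^5.

The boundary map ∂_1: C_1 → C_0 sends each edge [p,q] (with p < q) to q − p. For instance
  ∂[3,4] = [4] − [3].
As a 5×10 matrix over Z this has rank 4, with invariant factors (1,1,1,1).

The boundary map ∂_2: C_2 → C_1 acts by ∂[p,q,r] = [q,r] − [p,r] + [p,q]. For instance
  ∂[1,3,4] = [3,4] − [1,4] + [1,3],
  ∂[0,1,2] = [1,2] − [0,2] + [0,1].
This gives a 10×10 integer matrix of rank 6; reducing to Smith normal form yields diagonal entries (1,1,1,1,1,1).

The boundary map ∂_3: C_3 → C_2 sends each 3-simplex σ to the alternating sum Σ_i (−1)^i (σ with its i-th vertex removed). For instance
  ∂[0,1,2,4] = [1,2,4] − [0,2,4] + [0,1,4] − [0,1,2],
  ∂[0,1,2,3] = [1,2,3] − [0,2,3] + [0,1,3] − [0,1,2].
The 10×5 boundary matrix has rank 4 and Smith normal form diag(1,1,1,1).

Now H_k = ker ∂_k / im ∂_{k+1}, so:

  H_0: rank C_0 − rank ∂_1 = 5 − 4 = 1, and the invariant factors of ∂_1 are all 1, so H_0 ≅ Z.

H_0 = Z.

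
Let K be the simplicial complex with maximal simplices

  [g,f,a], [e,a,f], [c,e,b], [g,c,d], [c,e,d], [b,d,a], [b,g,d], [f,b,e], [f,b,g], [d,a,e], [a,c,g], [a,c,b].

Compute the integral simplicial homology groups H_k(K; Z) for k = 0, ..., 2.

Order the vertices as a < b < c < d < e < f < g. Listing each simplex with vertices in this order, K has dimension 2 with simplices:

  0-simplices (7): a, b, c, d, e, f, g
  1-simplices (18): ab, ac, ad, ae, af, ag, bc, bd, be, bf, bg, cd, ce, cg, de, dg, ef, fg
  2-simplices (12): abc, abd, acg, ade, aef, afg, bce, bdg, bef, bfg, cde, cdg

so the chain groups are C_0 ≅ Z^7, C_1 ≅ Z^18, C_2 ≅ Z^12.

The boundary map ∂_1: C_1 → C_0 is given by ∂[p,q] = [q] − [p].
As a 7×18 matrix over Z this has rank 6, with invariant factors (1,1,1,1,1,1).

The boundary map ∂_2: C_2 → C_1 acts by ∂[p,q,r] = [q,r] − [p,r] + [p,q]. For instance
  ∂bfg = fg − bg + bf,
  ∂bef = ef − bf + be.
The resulting 18×12 matrix has rank 12, and its Smith normal form has invariant factors (1,1,1,1,1,1,1,1,1,1,1,2).

Computing H_k = (kernel of ∂_k) / (image of ∂_{k+1}):

  H_0: rank C_0 − rank ∂_1 = 7 − 6 = 1, and the invariant factors of ∂_1 are all 1, so H_0 ≅ Z.
  H_1: rank ker ∂_1 − rank ∂_2 = (18 − 6) − 12 = 0, and ∂_2 has invariant factor 2 > 1, so H_1 ≅ Z/2.
  H_2: rank ker ∂_2 − rank ∂_3 = (12 − 12) − 0 = 0, and there is no ∂_3, so H_2 ≅ 0.

H_0 ≅ Z,  H_1 ≅ Z/2,  H_2 = 0.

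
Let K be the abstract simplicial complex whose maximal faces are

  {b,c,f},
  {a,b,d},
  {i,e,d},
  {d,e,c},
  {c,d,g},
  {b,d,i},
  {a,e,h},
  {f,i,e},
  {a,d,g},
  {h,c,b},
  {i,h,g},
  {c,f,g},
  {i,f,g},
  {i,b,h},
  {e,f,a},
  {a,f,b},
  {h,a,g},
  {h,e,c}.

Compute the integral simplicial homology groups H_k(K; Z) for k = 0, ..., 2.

H_0 ≅ Z,  H_1 ≅ Z^2,  H_2 ≅ Z.

Take the total order a < b < c < d < e < f < g < h < i on the vertex set. Then K (dimension 2) consists of the simplices:

  0-simplices (9): a, b, c, d, e, f, g, h, i
  1-simplices (27): ab, ad, ae, af, ag, ah, bc, bd, bf, bh, bi, cd, ce, cf, cg, ch, de, dg, di, ef, eh, ei, fg, fi, gh, gi, hi
  2-simplices (18): abd, abf, adg, aef, aeh, agh, bcf, bch, bdi, bhi, cde, cdg, ceh, cfg, dei, efi, fgi, ghi

giving chain groups C_0 ≅ Z^9, C_1 ≅ Z^27, C_2 ≅ Z^18.

∂_1: C_1 → C_0 maps an edge to its endpoints' difference, ∂[p,q] = q − p. For instance
  ∂fg = g − f.
As a 9×27 matrix over Z this has rank 8, with invariant factors (1,1,1,1,1,1,1,1).

Boundary ∂_2: C_2 → C_1 acts by ∂[p,q,r] = [q,r] − [p,r] + [p,q]. For instance
  ∂aeh = eh − ah + ae,
  ∂ceh = eh − ch + ce.
The resulting 27×18 matrix has rank 17, and its Smith normal form has invariant factors (1,1,1,1,1,1,1,1,1,1,1,1,1,1,1,1,1).

Computing H_k = (kernel of ∂_k) / (image of ∂_{k+1}):

  H_0: rank C_0 − rank ∂_1 = 9 − 8 = 1, and the invariant factors of ∂_1 are all 1, so H_0 ≅ Z.
  H_1: rank ker ∂_1 − rank ∂_2 = (27 − 8) − 17 = 2, and the invariant factors of ∂_2 are all 1, so H_1 ≅ Z^2.
  H_2: rank ker ∂_2 − rank ∂_3 = (18 − 17) − 0 = 1, and there is no ∂_3, so H_2 ≅ Z.

As a check, the Euler characteristic is 9 − 27 + 18 = 0, which agrees with 1 − 2 + 1 = 0.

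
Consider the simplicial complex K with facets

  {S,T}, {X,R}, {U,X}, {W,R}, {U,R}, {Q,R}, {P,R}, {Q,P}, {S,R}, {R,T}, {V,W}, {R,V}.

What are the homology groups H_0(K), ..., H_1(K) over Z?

H_0 = Z,  H_1 = Z^4.

Order the vertices as P < Q < R < S < T < U < V < W < X. Listing each simplex with vertices in this order, K has dimension 1 with simplices:

  0-simplices (9): P, Q, R, S, T, U, V, W, X
  1-simplices (12): PQ, PR, QR, RS, RT, RU, RV, RW, RX, ST, UX, VW

Hence C_0 ≅ Z^9, C_1 ≅ Z^12.

The boundary map ∂_1: C_1 → C_0 maps an edge to its endpoints' difference, ∂[p,q] = q − p. For instance
  ∂QR = R − Q.
The resulting 9×12 matrix has rank 8, and its Smith normal form has invariant factors (1,1,1,1,1,1,1,1).

From H_k ≅ ker(∂_k) / im(∂_{k+1}) we obtain:

  H_0: rank C_0 − rank ∂_1 = 9 − 8 = 1, and the invariant factors of ∂_1 are all 1, so H_0 ≅ Z.
  H_1: rank ker ∂_1 − rank ∂_2 = (12 − 8) − 0 = 4, and there is no ∂_2, so H_1 ≅ Z^4.

As a check, the Euler characteristic is 9 − 12 = -3, which agrees with 1 − 4 = -3.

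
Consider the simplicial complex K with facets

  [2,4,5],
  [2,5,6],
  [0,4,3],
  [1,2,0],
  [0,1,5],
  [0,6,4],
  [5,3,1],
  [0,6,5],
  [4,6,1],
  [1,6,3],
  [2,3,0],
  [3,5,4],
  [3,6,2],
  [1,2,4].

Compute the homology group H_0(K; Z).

We work with the vertex ordering 0 < 1 < 2 < 3 < 4 < 5 < 6. The simplices of K, each written with vertices in increasing order, are:

  0-simplices (7): [0], [1], [2], [3], [4], [5], [6]
  1-simplices (21): [0,1], [0,2], [0,3], [0,4], [0,5], [0,6], [1,2], [1,3], [1,4], [1,5], [1,6], [2,3], [2,4], [2,5], [2,6], [3,4], [3,5], [3,6], [4,5], [4,6], [5,6]
  2-simplices (14): [0,1,2], [0,1,5], [0,2,3], [0,3,4], [0,4,6], [0,5,6], [1,2,4], [1,3,5], [1,3,6], [1,4,6], [2,3,6], [2,4,5], [2,5,6], [3,4,5]

Hence C_0 ≅ Z^7, C_1 ≅ Z^21, C_2 ≅ Z^14.

Boundary ∂_1: C_1 → C_0 is given by ∂[p,q] = [q] − [p].
This gives a 7×21 integer matrix of rank 6; reducing to Smith normal form yields diagonal entries (1,1,1,1,1,1).

The boundary map ∂_2: C_2 → C_1 acts by ∂[p,q,r] = [q,r] − [p,r] + [p,q]. For instance
  ∂[0,5,6] = [5,6] − [0,6] + [0,5],
  ∂[1,3,6] = [3,6] − [1,6] + [1,3].
The 21×14 boundary matrix has rank 13 and Smith normal form diag(1,1,1,1,1,1,1,1,1,1,1,1,1).

Computing H_k = (kernel of ∂_k) / (image of ∂_{k+1}):

  H_0: rank C_0 − rank ∂_1 = 7 − 6 = 1, and the invariant factors of ∂_1 are all 1, so H_0 ≅ Z.

(K is a triangulation of the torus T^2.)

H_0 = Z.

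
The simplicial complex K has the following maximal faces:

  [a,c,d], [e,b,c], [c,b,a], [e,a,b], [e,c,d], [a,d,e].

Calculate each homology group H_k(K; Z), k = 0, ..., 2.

Fix the vertex order a < b < c < d < e and write every simplex with vertices in increasing order. Then dim K = 2 and the simplices of K are:

  0-simplices (5): a, b, c, d, e
  1-simplices (9): ab, ac, ad, ae, bc, be, cd, ce, de
  2-simplices (6): abc, abe, acd, ade, bce, cde

giving chain groups C_0 ≅ Z^5, C_1 ≅ Z^9, C_2 ≅ Z^6.

Boundary ∂_1: C_1 → C_0 sends each edge [p,q] (with p < q) to q − p.
This gives a 5×9 integer matrix of rank 4; reducing to Smith normal form yields diagonal entries (1,1,1,1).

The boundary map ∂_2: C_2 → C_1 maps a triangle to the signed sum of its edges. For instance
  ∂abe = be − ae + ab,
  ∂bce = ce − be + bc.
The 9×6 boundary matrix has rank 5 and Smith normal form diag(1,1,1,1,1).

Reading off H_k = ker ∂_k / im ∂_{k+1}:

  H_0: rank C_0 − rank ∂_1 = 5 − 4 = 1, and the invariant factors of ∂_1 are all 1, so H_0 = Z.
  H_1: rank ker ∂_1 − rank ∂_2 = (9 − 4) − 5 = 0, and the invariant factors of ∂_2 are all 1, so H_1 = 0.
  H_2: rank ker ∂_2 − rank ∂_3 = (6 − 5) − 0 = 1, and there is no ∂_3, so H_2 = Z.

As a check, the Euler characteristic is 5 − 9 + 6 = 2, which agrees with 1 − 0 + 1 = 2.

H_0 ≅ Z,  H_1 = 0,  H_2 ≅ Z.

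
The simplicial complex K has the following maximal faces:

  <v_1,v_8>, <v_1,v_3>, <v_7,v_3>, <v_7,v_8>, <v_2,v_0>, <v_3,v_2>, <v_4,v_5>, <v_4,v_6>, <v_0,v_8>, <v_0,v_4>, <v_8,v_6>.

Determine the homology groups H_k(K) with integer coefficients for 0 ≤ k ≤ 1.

H_0 ≅ Z,  H_1 ≅ Z^3.

We work with the vertex ordering v_0 < v_1 < v_2 < v_3 < v_4 < v_5 < v_6 < v_7 < v_8. The simplices of K, each written with vertices in increasing order, are:

  0-simplices (9): [v_0], [v_1], [v_2], [v_3], [v_4], [v_5], [v_6], [v_7], [v_8]
  1-simplices (11): [v_0,v_2], [v_0,v_4], [v_0,v_8], [v_1,v_3], [v_1,v_8], [v_2,v_3], [v_3,v_7], [v_4,v_5], [v_4,v_6], [v_6,v_8], [v_7,v_8]

Hence C_0 ≅ Z^9, C_1 ≅ Z^11.

Boundary ∂_1: C_1 → C_0 sends each edge [p,q] (with p < q) to q − p. For instance
  ∂[v_7,v_8] = [v_8] − [v_7].
The resulting 9×11 matrix has rank 8, and its Smith normal form has invariant factors (1,1,1,1,1,1,1,1).

From H_k ≅ ker(∂_k) / im(∂_{k+1}) we obtain:

  H_0: rank C_0 − rank ∂_1 = 9 − 8 = 1, and the invariant factors of ∂_1 are all 1, so H_0 ≅ Z.
  H_1: rank ker ∂_1 − rank ∂_2 = (11 − 8) − 0 = 3, and there is no ∂_2, so H_1 ≅ Z^3.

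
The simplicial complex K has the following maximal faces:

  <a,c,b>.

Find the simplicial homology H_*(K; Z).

H_0 = Z,  H_1 = 0,  H_2 = 0.

We work with the vertex ordering a < b < c. The simplices of K, each written with vertices in increasing order, are:

  0-simplices (3): a, b, c
  1-simplices (3): ab, ac, bc
  2-simplices (1): abc

giving chain groups C_0 ≅ Z^3, C_1 ≅ Z^3, C_2 ≅ Z^1.

Boundary ∂_1: C_1 → C_0 maps an edge to its endpoints' difference, ∂[p,q] = q − p. For instance
  ∂ac = c − a.
The resulting 3×3 matrix has rank 2, and its Smith normal form has invariant factors (1,1).

Boundary ∂_2: C_2 → C_1 sends each 2-simplex [p,q,r] to [q,r] − [p,r] + [p,q]. For instance
  ∂abc = bc − ac + ab.
As a 3×1 matrix over Z this has rank 1, with invariant factors (1).

Reading off H_k = ker ∂_k / im ∂_{k+1}:

  H_0: rank C_0 − rank ∂_1 = 3 − 2 = 1, and the invariant factors of ∂_1 are all 1, so H_0 = Z.
  H_1: rank ker ∂_1 − rank ∂_2 = (3 − 2) − 1 = 0, and the invariant factors of ∂_2 are all 1, so H_1 = 0.
  H_2: rank ker ∂_2 − rank ∂_3 = (1 − 1) − 0 = 0, and there is no ∂_3, so H_2 = 0.

As a check, the Euler characteristic is 3 − 3 + 1 = 1, which agrees with 1 − 0 + 0 = 1.
(K is a triangulation of the 2-simplex.)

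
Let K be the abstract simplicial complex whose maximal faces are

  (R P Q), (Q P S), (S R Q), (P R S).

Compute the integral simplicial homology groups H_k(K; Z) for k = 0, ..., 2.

K has 4 vertices, 6 edges, 4 triangles.
rank ∂_0 = 0, rank ∂_1 = 3 ⇒ b_0 = 4 − 0 − 3 = 1; all invariant factors of ∂_1 are 1 so no torsion. So H_0 ≅ Z.
rank ∂_1 = 3, rank ∂_2 = 3 ⇒ b_1 = 6 − 3 − 3 = 0; all invariant factors of ∂_2 are 1 so no torsion. So H_1 ≅ 0.
rank ∂_2 = 3, rank ∂_3 = 0 ⇒ b_2 = 4 − 3 − 0 = 1. So H_2 ≅ Z.

H_0 = Z,  H_1 = 0,  H_2 = Z.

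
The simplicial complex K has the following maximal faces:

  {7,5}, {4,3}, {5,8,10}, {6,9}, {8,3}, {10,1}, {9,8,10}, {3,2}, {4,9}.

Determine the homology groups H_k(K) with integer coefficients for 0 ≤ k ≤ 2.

H_0 = Z,  H_1 = Z,  H_2 = 0.

Take the total order 1 < 2 < 3 < 4 < 5 < 6 < 7 < 8 < 9 < 10 on the vertex set. Then K (dimension 2) consists of the simplices:

  0-simplices (10): [1], [2], [3], [4], [5], [6], [7], [8], [9], [10]
  1-simplices (12): [1,10], [2,3], [3,4], [3,8], [4,9], [5,7], [5,8], [5,10], [6,9], [8,9], [8,10], [9,10]
  2-simplices (2): [5,8,10], [8,9,10]

giving chain groups C_0 ≅ Z^10, C_1 ≅ Z^12, C_2 ≅ Z^2.

Boundary ∂_1: C_1 → C_0 is given by ∂[p,q] = [q] − [p]. For instance
  ∂[8,10] = [10] − [8].
The resulting 10×12 matrix has rank 9, and its Smith normal form has invariant factors (1,1,1,1,1,1,1,1,1).

∂_2: C_2 → C_1 maps a triangle to the signed sum of its edges. For instance
  ∂[8,9,10] = [9,10] − [8,10] + [8,9],
  ∂[5,8,10] = [8,10] − [5,10] + [5,8].
As a 12×2 matrix over Z this has rank 2, with invariant factors (1,1).

From H_k ≅ ker(∂_k) / im(∂_{k+1}) we obtain:

  H_0: rank C_0 − rank ∂_1 = 10 − 9 = 1, and the invariant factors of ∂_1 are all 1, so H_0 = Z.
  H_1: rank ker ∂_1 − rank ∂_2 = (12 − 9) − 2 = 1, and the invariant factors of ∂_2 are all 1, so H_1 = Z.
  H_2: rank ker ∂_2 − rank ∂_3 = (2 − 2) − 0 = 0, and there is no ∂_3, so H_2 = 0.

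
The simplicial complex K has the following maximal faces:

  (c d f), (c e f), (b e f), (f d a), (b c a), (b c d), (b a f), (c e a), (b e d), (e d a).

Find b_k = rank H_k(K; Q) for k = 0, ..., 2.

b_0 = 1, b_1 = 0, b_2 = 0.

We work with the vertex ordering a < b < c < d < e < f. The simplices of K, each written with vertices in increasing order, are:

  0-simplices (6): a, b, c, d, e, f
  1-simplices (15): ab, ac, ad, ae, af, bc, bd, be, bf, cd, ce, cf, de, df, ef
  2-simplices (10): abc, abf, ace, ade, adf, bcd, bde, bef, cdf, cef

giving chain groups C_0 ≅ Z^6, C_1 ≅ Z^15, C_2 ≅ Z^10.

The boundary map ∂_1: C_1 → C_0 maps an edge to its endpoints' difference, ∂[p,q] = q − p. For instance
  ∂bf = f − b.
This gives a 6×15 integer matrix of rank 5; reducing to Smith normal form yields diagonal entries (1,1,1,1,1).

The boundary map ∂_2: C_2 → C_1 acts by ∂[p,q,r] = [q,r] − [p,r] + [p,q]. For instance
  ∂adf = df − af + ad,
  ∂abf = bf − af + ab.
As a 15×10 matrix over Z this has rank 10, with invariant factors (1,1,1,1,1,1,1,1,1,2).

Now H_k = ker ∂_k / im ∂_{k+1}, so:

  H_0: rank C_0 − rank ∂_1 = 6 − 5 = 1, and the invariant factors of ∂_1 are all 1, so H_0 = Z.
  H_1: rank ker ∂_1 − rank ∂_2 = (15 − 5) − 10 = 0, and ∂_2 has invariant factor 2 > 1, so H_1 = Z_2.
  H_2: rank ker ∂_2 − rank ∂_3 = (10 − 10) − 0 = 0, and there is no ∂_3, so H_2 = 0.

Hence the Betti numbers are b_0 = 1, b_1 = 0, b_2 = 0.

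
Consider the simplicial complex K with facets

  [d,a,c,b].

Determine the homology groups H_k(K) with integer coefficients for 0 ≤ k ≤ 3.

H_0 = Z,  H_1 = 0,  H_2 = 0,  H_3 = 0.

Order the vertices as a < b < c < d. Listing each simplex with vertices in this order, K has dimension 3 with simplices:

  0-simplices (4): a, b, c, d
  1-simplices (6): ab, ac, ad, bc, bd, cd
  2-simplices (4): abc, abd, acd, bcd
  3-simplices (1): abcd

giving chain groups C_0 ≅ Z^4, C_1 ≅ Z^6, C_2 ≅ Z^4, C_3 ≅ Z^1.

Boundary ∂_1: C_1 → C_0 is given by ∂[p,q] = [q] − [p].
This gives a 4×6 integer matrix of rank 3; reducing to Smith normal form yields diagonal entries (1,1,1).

∂_2: C_2 → C_1 maps a triangle to the signed sum of its edges. For instance
  ∂abd = bd − ad + ab,
  ∂acd = cd − ad + ac.
The 6×4 boundary matrix has rank 3 and Smith normal form diag(1,1,1).

Boundary ∂_3: C_3 → C_2 sends each 3-simplex σ to the alternating sum Σ_i (−1)^i (σ with its i-th vertex removed). For instance
  ∂abcd = bcd − acd + abd − abc.
As a 4×1 matrix over Z this has rank 1, with invariant factors (1).

Reading off H_k = ker ∂_k / im ∂_{k+1}:

  H_0: rank C_0 − rank ∂_1 = 4 − 3 = 1, and the invariant factors of ∂_1 are all 1, so H_0 ≅ Z.
  H_1: rank ker ∂_1 − rank ∂_2 = (6 − 3) − 3 = 0, and the invariant factors of ∂_2 are all 1, so H_1 ≅ 0.
  H_2: rank ker ∂_2 − rank ∂_3 = (4 − 3) − 1 = 0, and the invariant factors of ∂_3 are all 1, so H_2 ≅ 0.
  H_3: rank ker ∂_3 − rank ∂_4 = (1 − 1) − 0 = 0, and there is no ∂_4, so H_3 ≅ 0.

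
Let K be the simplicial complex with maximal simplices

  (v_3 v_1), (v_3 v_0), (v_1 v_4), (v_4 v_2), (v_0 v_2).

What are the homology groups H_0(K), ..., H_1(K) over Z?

Order the vertices as v_0 < v_1 < v_2 < v_3 < v_4. Listing each simplex with vertices in this order, K has dimension 1 with simplices:

  0-simplices (5): [v_0], [v_1], [v_2], [v_3], [v_4]
  1-simplices (5): [v_0,v_2], [v_0,v_3], [v_1,v_3], [v_1,v_4], [v_2,v_4]

giving chain groups C_0 ≅ Z^5, C_1 ≅ Z^5.

∂_1: C_1 → C_0 maps an edge to its endpoints' difference, ∂[p,q] = q − p.
The resulting 5×5 matrix has rank 4, and its Smith normal form has invariant factors (1,1,1,1).

From H_k ≅ ker(∂_k) / im(∂_{k+1}) we obtain:

  H_0: rank C_0 − rank ∂_1 = 5 − 4 = 1, and the invariant factors of ∂_1 are all 1, so H_0 ≅ Z.
  H_1: rank ker ∂_1 − rank ∂_2 = (5 − 4) − 0 = 1, and there is no ∂_2, so H_1 ≅ Z.

H_0 = Z,  H_1 = Z.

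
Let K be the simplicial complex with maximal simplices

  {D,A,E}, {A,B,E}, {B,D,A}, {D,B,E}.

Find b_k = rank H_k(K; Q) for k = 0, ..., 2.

Order the vertices as A < B < D < E. Listing each simplex with vertices in this order, K has dimension 2 with simplices:

  0-simplices (4): A, B, D, E
  1-simplices (6): AB, AD, AE, BD, BE, DE
  2-simplices (4): ABD, ABE, ADE, BDE

Hence C_0 ≅ Z^4, C_1 ≅ Z^6, C_2 ≅ Z^4.

The boundary map ∂_1: C_1 → C_0 is given by ∂[p,q] = [q] − [p].
This gives a 4×6 integer matrix of rank 3; reducing to Smith normal form yields diagonal entries (1,1,1).

Boundary ∂_2: C_2 → C_1 acts by ∂[p,q,r] = [q,r] − [p,r] + [p,q]. For instance
  ∂ABE = BE − AE + AB,
  ∂ADE = DE − AE + AD.
The 6×4 boundary matrix has rank 3 and Smith normal form diag(1,1,1).

Computing H_k = (kernel of ∂_k) / (image of ∂_{k+1}):

  H_0: rank C_0 − rank ∂_1 = 4 − 3 = 1, and the invariant factors of ∂_1 are all 1, so H_0 = Z.
  H_1: rank ker ∂_1 − rank ∂_2 = (6 − 3) − 3 = 0, and the invariant factors of ∂_2 are all 1, so H_1 = 0.
  H_2: rank ker ∂_2 − rank ∂_3 = (4 − 3) − 0 = 1, and there is no ∂_3, so H_2 = Z.

Hence the Betti numbers are b_0 = 1, b_1 = 0, b_2 = 1.

b_0 = 1, b_1 = 0, b_2 = 1.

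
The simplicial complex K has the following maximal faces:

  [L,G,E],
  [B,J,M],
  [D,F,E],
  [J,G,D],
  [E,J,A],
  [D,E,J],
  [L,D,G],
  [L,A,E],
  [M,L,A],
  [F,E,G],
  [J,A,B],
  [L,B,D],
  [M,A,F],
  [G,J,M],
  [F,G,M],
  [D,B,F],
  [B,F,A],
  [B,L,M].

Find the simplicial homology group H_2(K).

H_2 ≅ 0.

Take the total order A < B < D < E < F < G < J < L < M on the vertex set. Then K (dimension 2) consists of the simplices:

  0-simplices (9): A, B, D, E, F, G, J, L, M
  1-simplices (27): AB, AE, AF, AJ, AL, AM, BD, BF, BJ, BL, BM, DE, DF, DG, DJ, DL, EF, EG, EJ, EL, FG, FM, GJ, GL, GM, JM, LM
  2-simplices (18): ABF, ABJ, AEJ, AEL, AFM, ALM, BDF, BDL, BJM, BLM, DEF, DEJ, DGJ, DGL, EFG, EGL, FGM, GJM

Hence C_0 ≅ Z^9, C_1 ≅ Z^27, C_2 ≅ Z^18.

Boundary ∂_1: C_1 → C_0 is given by ∂[p,q] = [q] − [p]. For instance
  ∂LM = M − L.
As a 9×27 matrix over Z this has rank 8, with invariant factors (1,1,1,1,1,1,1,1).

∂_2: C_2 → C_1 sends each 2-simplex [p,q,r] to [q,r] − [p,r] + [p,q]. For instance
  ∂ABF = BF − AF + AB,
  ∂AEJ = EJ − AJ + AE.
As a 27×18 matrix over Z this has rank 18, with invariant factors (1,1,1,1,1,1,1,1,1,1,1,1,1,1,1,1,1,2).

Now H_k = ker ∂_k / im ∂_{k+1}, so:

  H_2: rank ker ∂_2 − rank ∂_3 = (18 − 18) − 0 = 0, and there is no ∂_3, so H_2 ≅ 0.

(K is a triangulation of the Klein bottle.)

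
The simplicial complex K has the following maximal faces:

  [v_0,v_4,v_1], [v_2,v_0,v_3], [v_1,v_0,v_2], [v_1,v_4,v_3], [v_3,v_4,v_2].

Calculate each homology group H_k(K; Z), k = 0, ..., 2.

Order the vertices as v_0 < v_1 < v_2 < v_3 < v_4. Listing each simplex with vertices in this order, K has dimension 2 with simplices:

  0-simplices (5): [v_0], [v_1], [v_2], [v_3], [v_4]
  1-simplices (10): [v_0,v_1], [v_0,v_2], [v_0,v_3], [v_0,v_4], [v_1,v_2], [v_1,v_3], [v_1,v_4], [v_2,v_3], [v_2,v_4], [v_3,v_4]
  2-simplices (5): [v_0,v_1,v_2], [v_0,v_1,v_4], [v_0,v_2,v_3], [v_1,v_3,v_4], [v_2,v_3,v_4]

giving chain groups C_0 ≅ Z^5, C_1 ≅ Z^10, C_2 ≅ Z^5.

Boundary ∂_1: C_1 → C_0 is given by ∂[p,q] = [q] − [p]. For instance
  ∂[v_1,v_4] = [v_4] − [v_1].
The resulting 5×10 matrix has rank 4, and its Smith normal form has invariant factors (1,1,1,1).

Boundary ∂_2: C_2 → C_1 acts by ∂[p,q,r] = [q,r] − [p,r] + [p,q]. For instance
  ∂[v_0,v_1,v_4] = [v_1,v_4] − [v_0,v_4] + [v_0,v_1],
  ∂[v_1,v_3,v_4] = [v_3,v_4] − [v_1,v_4] + [v_1,v_3].
This gives a 10×5 integer matrix of rank 5; reducing to Smith normal form yields diagonal entries (1,1,1,1,1).

From H_k ≅ ker(∂_k) / im(∂_{k+1}) we obtain:

  H_0: rank C_0 − rank ∂_1 = 5 − 4 = 1, and the invariant factors of ∂_1 are all 1, so H_0 ≅ Z.
  H_1: rank ker ∂_1 − rank ∂_2 = (10 − 4) − 5 = 1, and the invariant factors of ∂_2 are all 1, so H_1 ≅ Z.
  H_2: rank ker ∂_2 − rank ∂_3 = (5 − 5) − 0 = 0, and there is no ∂_3, so H_2 ≅ 0.

As a check, the Euler characteristic is 5 − 10 + 5 = 0, which agrees with 1 − 1 + 0 = 0.

H_0 ≅ Z,  H_1 ≅ Z,  H_2 = 0.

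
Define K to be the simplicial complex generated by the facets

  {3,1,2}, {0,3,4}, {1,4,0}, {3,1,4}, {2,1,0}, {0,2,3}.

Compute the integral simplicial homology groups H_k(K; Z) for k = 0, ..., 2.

H_0 ≅ Z,  H_1 = 0,  H_2 ≅ Z.

K has 5 vertices, 9 edges, 6 triangles.
rank ∂_0 = 0, rank ∂_1 = 4 ⇒ b_0 = 5 − 0 − 4 = 1; all invariant factors of ∂_1 are 1 so no torsion. So H_0 ≅ Z.
rank ∂_1 = 4, rank ∂_2 = 5 ⇒ b_1 = 9 − 4 − 5 = 0; all invariant factors of ∂_2 are 1 so no torsion. So H_1 ≅ 0.
rank ∂_2 = 5, rank ∂_3 = 0 ⇒ b_2 = 6 − 5 − 0 = 1. So H_2 ≅ Z.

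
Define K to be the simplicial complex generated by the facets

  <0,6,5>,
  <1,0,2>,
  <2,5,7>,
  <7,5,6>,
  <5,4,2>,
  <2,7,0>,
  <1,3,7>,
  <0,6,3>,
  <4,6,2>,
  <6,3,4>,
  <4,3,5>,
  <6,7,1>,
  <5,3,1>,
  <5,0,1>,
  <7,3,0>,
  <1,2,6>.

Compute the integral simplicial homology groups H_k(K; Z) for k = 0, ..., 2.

Order the vertices as 0 < 1 < 2 < 3 < 4 < 5 < 6 < 7. Listing each simplex with vertices in this order, K has dimension 2 with simplices:

  0-simplices (8): [0], [1], [2], [3], [4], [5], [6], [7]
  1-simplices (24): (24 of them)
  2-simplices (16): [0,1,2], [0,1,5], [0,2,7], [0,3,6], [0,3,7], [0,5,6], [1,2,6], [1,3,5], [1,3,7], [1,6,7], [2,4,5], [2,4,6], [2,5,7], [3,4,5], [3,4,6], [5,6,7]

so the chain groups are C_0 ≅ Z^8, C_1 ≅ Z^24, C_2 ≅ Z^16.

∂_1: C_1 → C_0 is given by ∂[p,q] = [q] − [p].
As a 8×24 matrix over Z this has rank 7, with invariant factors (1,1,1,1,1,1,1).

Boundary ∂_2: C_2 → C_1 maps a triangle to the signed sum of its edges. For instance
  ∂[1,2,6] = [2,6] − [1,6] + [1,2],
  ∂[0,2,7] = [2,7] − [0,7] + [0,2].
The resulting 24×16 matrix has rank 15, and its Smith normal form has invariant factors (1,1,1,1,1,1,1,1,1,1,1,1,1,1,1).

Computing H_k = (kernel of ∂_k) / (image of ∂_{k+1}):

  H_0: rank C_0 − rank ∂_1 = 8 − 7 = 1, and the invariant factors of ∂_1 are all 1, so H_0 ≅ Z.
  H_1: rank ker ∂_1 − rank ∂_2 = (24 − 7) − 15 = 2, and the invariant factors of ∂_2 are all 1, so H_1 ≅ Z^2.
  H_2: rank ker ∂_2 − rank ∂_3 = (16 − 15) − 0 = 1, and there is no ∂_3, so H_2 ≅ Z.

H_0 ≅ Z,  H_1 ≅ Z^2,  H_2 ≅ Z.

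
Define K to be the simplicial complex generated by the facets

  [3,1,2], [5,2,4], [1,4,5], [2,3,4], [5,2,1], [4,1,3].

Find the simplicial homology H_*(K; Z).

Fix the vertex order 1 < 2 < 3 < 4 < 5 and write every simplex with vertices in increasing order. Then dim K = 2 and the simplices of K are:

  0-simplices (5): [1], [2], [3], [4], [5]
  1-simplices (9): [1,2], [1,3], [1,4], [1,5], [2,3], [2,4], [2,5], [3,4], [4,5]
  2-simplices (6): [1,2,3], [1,2,5], [1,3,4], [1,4,5], [2,3,4], [2,4,5]

giving chain groups C_0 ≅ Z^5, C_1 ≅ Z^9, C_2 ≅ Z^6.

The boundary map ∂_1: C_1 → C_0 sends each edge [p,q] (with p < q) to q − p.
As a 5×9 matrix over Z this has rank 4, with invariant factors (1,1,1,1).

∂_2: C_2 → C_1 sends each 2-simplex [p,q,r] to [q,r] − [p,r] + [p,q]. For instance
  ∂[1,3,4] = [3,4] − [1,4] + [1,3],
  ∂[2,3,4] = [3,4] − [2,4] + [2,3].
The 9×6 boundary matrix has rank 5 and Smith normal form diag(1,1,1,1,1).

Computing H_k = (kernel of ∂_k) / (image of ∂_{k+1}):

  H_0: rank C_0 − rank ∂_1 = 5 − 4 = 1, and the invariant factors of ∂_1 are all 1, so H_0 = Z.
  H_1: rank ker ∂_1 − rank ∂_2 = (9 − 4) − 5 = 0, and the invariant factors of ∂_2 are all 1, so H_1 = 0.
  H_2: rank ker ∂_2 − rank ∂_3 = (6 − 5) − 0 = 1, and there is no ∂_3, so H_2 = Z.

As a check, the Euler characteristic is 5 − 9 + 6 = 2, which agrees with 1 − 0 + 1 = 2.

H_0 ≅ Z,  H_1 = 0,  H_2 ≅ Z.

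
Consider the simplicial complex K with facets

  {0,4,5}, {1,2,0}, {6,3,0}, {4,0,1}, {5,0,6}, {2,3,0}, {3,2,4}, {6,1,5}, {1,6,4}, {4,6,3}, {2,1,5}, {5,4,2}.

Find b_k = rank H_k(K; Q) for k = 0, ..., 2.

b_0 = 1, b_1 = 0, b_2 = 0.

Fix the vertex order 0 < 1 < 2 < 3 < 4 < 5 < 6 and write every simplex with vertices in increasing order. Then dim K = 2 and the simplices of K are:

  0-simplices (7): [0], [1], [2], [3], [4], [5], [6]
  1-simplices (18): [0,1], [0,2], [0,3], [0,4], [0,5], [0,6], [1,2], [1,4], [1,5], [1,6], [2,3], [2,4], [2,5], [3,4], [3,6], [4,5], [4,6], [5,6]
  2-simplices (12): [0,1,2], [0,1,4], [0,2,3], [0,3,6], [0,4,5], [0,5,6], [1,2,5], [1,4,6], [1,5,6], [2,3,4], [2,4,5], [3,4,6]

giving chain groups C_0 ≅ Z^7, C_1 ≅ Z^18, C_2 ≅ Z^12.

Boundary ∂_1: C_1 → C_0 sends each edge [p,q] (with p < q) to q − p.
The resulting 7×18 matrix has rank 6, and its Smith normal form has invariant factors (1,1,1,1,1,1).

The boundary map ∂_2: C_2 → C_1 maps a triangle to the signed sum of its edges. For instance
  ∂[1,4,6] = [4,6] − [1,6] + [1,4],
  ∂[2,3,4] = [3,4] − [2,4] + [2,3].
The 18×12 boundary matrix has rank 12 and Smith normal form diag(1,1,1,1,1,1,1,1,1,1,1,2).

From H_k ≅ ker(∂_k) / im(∂_{k+1}) we obtain:

  H_0: rank C_0 − rank ∂_1 = 7 − 6 = 1, and the invariant factors of ∂_1 are all 1, so H_0 ≅ Z.
  H_1: rank ker ∂_1 − rank ∂_2 = (18 − 6) − 12 = 0, and ∂_2 has invariant factor 2 > 1, so H_1 ≅ Z_2.
  H_2: rank ker ∂_2 − rank ∂_3 = (12 − 12) − 0 = 0, and there is no ∂_3, so H_2 ≅ 0.

(K is a triangulation of the real projective plane RP^2.)

Hence the Betti numbers are b_0 = 1, b_1 = 0, b_2 = 0.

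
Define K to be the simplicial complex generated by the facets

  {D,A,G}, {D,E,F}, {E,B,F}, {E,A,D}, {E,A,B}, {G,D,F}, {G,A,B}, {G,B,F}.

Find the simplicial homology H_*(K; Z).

Order the vertices as A < B < D < E < F < G. Listing each simplex with vertices in this order, K has dimension 2 with simplices:

  0-simplices (6): A, B, D, E, F, G
  1-simplices (12): AB, AD, AE, AG, BE, BF, BG, DE, DF, DG, EF, FG
  2-simplices (8): ABE, ABG, ADE, ADG, BEF, BFG, DEF, DFG

giving chain groups C_0 ≅ Z^6, C_1 ≅ Z^12, C_2 ≅ Z^8.

∂_1: C_1 → C_0 is given by ∂[p,q] = [q] − [p].
This gives a 6×12 integer matrix of rank 5; reducing to Smith normal form yields diagonal entries (1,1,1,1,1).

∂_2: C_2 → C_1 maps a triangle to the signed sum of its edges. For instance
  ∂ADE = DE − AE + AD,
  ∂ADG = DG − AG + AD.
The 12×8 boundary matrix has rank 7 and Smith normal form diag(1,1,1,1,1,1,1).

Now H_k = ker ∂_k / im ∂_{k+1}, so:

  H_0: rank C_0 − rank ∂_1 = 6 − 5 = 1, and the invariant factors of ∂_1 are all 1, so H_0 ≅ Z.
  H_1: rank ker ∂_1 − rank ∂_2 = (12 − 5) − 7 = 0, and the invariant factors of ∂_2 are all 1, so H_1 ≅ 0.
  H_2: rank ker ∂_2 − rank ∂_3 = (8 − 7) − 0 = 1, and there is no ∂_3, so H_2 ≅ Z.

As a check, the Euler characteristic is 6 − 12 + 8 = 2, which agrees with 1 − 0 + 1 = 2.
(K is a triangulation of the 2-sphere S^2.)

H_0 = Z,  H_1 = 0,  H_2 = Z.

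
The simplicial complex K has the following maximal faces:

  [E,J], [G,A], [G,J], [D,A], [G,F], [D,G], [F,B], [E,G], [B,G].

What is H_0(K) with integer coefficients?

We work with the vertex ordering A < B < D < E < F < G < J. The simplices of K, each written with vertices in increasing order, are:

  0-simplices (7): A, B, D, E, F, G, J
  1-simplices (9): AD, AG, BF, BG, DG, EG, EJ, FG, GJ

giving chain groups C_0 ≅ Z^7, C_1 ≅ Z^9.

The boundary map ∂_1: C_1 → C_0 sends each edge [p,q] (with p < q) to q − p.
This gives a 7×9 integer matrix of rank 6; reducing to Smith normal form yields diagonal entries (1,1,1,1,1,1).

Now H_k = ker ∂_k / im ∂_{k+1}, so:

  H_0: rank C_0 − rank ∂_1 = 7 − 6 = 1, and the invariant factors of ∂_1 are all 1, so H_0 ≅ Z.

H_0 ≅ Z.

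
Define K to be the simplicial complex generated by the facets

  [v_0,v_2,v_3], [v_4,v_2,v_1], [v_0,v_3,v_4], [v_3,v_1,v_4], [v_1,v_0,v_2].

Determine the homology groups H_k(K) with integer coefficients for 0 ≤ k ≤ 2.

H_0 ≅ Z,  H_1 ≅ Z,  H_2 = 0.

Order the vertices as v_0 < v_1 < v_2 < v_3 < v_4. Listing each simplex with vertices in this order, K has dimension 2 with simplices:

  0-simplices (5): [v_0], [v_1], [v_2], [v_3], [v_4]
  1-simplices (10): [v_0,v_1], [v_0,v_2], [v_0,v_3], [v_0,v_4], [v_1,v_2], [v_1,v_3], [v_1,v_4], [v_2,v_3], [v_2,v_4], [v_3,v_4]
  2-simplices (5): [v_0,v_1,v_2], [v_0,v_2,v_3], [v_0,v_3,v_4], [v_1,v_2,v_4], [v_1,v_3,v_4]

Hence C_0 ≅ Z^5, C_1 ≅ Z^10, C_2 ≅ Z^5.

Boundary ∂_1: C_1 → C_0 sends each edge [p,q] (with p < q) to q − p. For instance
  ∂[v_0,v_3] = [v_3] − [v_0].
The resulting 5×10 matrix has rank 4, and its Smith normal form has invariant factors (1,1,1,1).

∂_2: C_2 → C_1 sends each 2-simplex [p,q,r] to [q,r] − [p,r] + [p,q]. For instance
  ∂[v_0,v_3,v_4] = [v_3,v_4] − [v_0,v_4] + [v_0,v_3],
  ∂[v_1,v_3,v_4] = [v_3,v_4] − [v_1,v_4] + [v_1,v_3].
As a 10×5 matrix over Z this has rank 5, with invariant factors (1,1,1,1,1).

From H_k ≅ ker(∂_k) / im(∂_{k+1}) we obtain:

  H_0: rank C_0 − rank ∂_1 = 5 − 4 = 1, and the invariant factors of ∂_1 are all 1, so H_0 ≅ Z.
  H_1: rank ker ∂_1 − rank ∂_2 = (10 − 4) − 5 = 1, and the invariant factors of ∂_2 are all 1, so H_1 ≅ Z.
  H_2: rank ker ∂_2 − rank ∂_3 = (5 − 5) − 0 = 0, and there is no ∂_3, so H_2 ≅ 0.

As a check, the Euler characteristic is 5 − 10 + 5 = 0, which agrees with 1 − 1 + 0 = 0.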